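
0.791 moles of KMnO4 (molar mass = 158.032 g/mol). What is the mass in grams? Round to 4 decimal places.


mass = n * M
mass = 0.791 * 158.032
mass = 125.003312 g, rounded to 4 dp:

125.0033 g


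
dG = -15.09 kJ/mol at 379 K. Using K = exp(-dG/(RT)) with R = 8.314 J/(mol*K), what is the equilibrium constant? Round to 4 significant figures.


dG is in kJ/mol; multiply by 1000 to match R in J/(mol*K).
RT = 8.314 * 379 = 3151.006 J/mol
exponent = -dG*1000 / (RT) = -(-15.09*1000) / 3151.006 = 4.78894677
K = exp(4.78894677)
K = 120.17473, rounded to 4 significant figures:

120.2


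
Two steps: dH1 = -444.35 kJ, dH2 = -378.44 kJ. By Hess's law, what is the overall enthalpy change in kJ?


Hess's law: enthalpy is a state function, so add the step enthalpies.
dH_total = dH1 + dH2 = -444.35 + (-378.44)
dH_total = -822.79 kJ:

-822.79 kJ


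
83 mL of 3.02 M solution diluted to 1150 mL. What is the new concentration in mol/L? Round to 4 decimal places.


Dilution: M1*V1 = M2*V2, solve for M2.
M2 = M1*V1 / V2
M2 = 3.02 * 83 / 1150
M2 = 250.66 / 1150
M2 = 0.21796522 mol/L, rounded to 4 dp:

0.2180 mol/L


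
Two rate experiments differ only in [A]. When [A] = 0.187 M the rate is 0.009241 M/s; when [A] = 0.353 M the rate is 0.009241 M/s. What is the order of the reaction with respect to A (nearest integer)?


Rate is proportional to [A]^n, so rate2/rate1 = ([A]2/[A]1)^n. Take logs to solve for n.
rate2/rate1 = 0.009241 / 0.009241 = 1.0
[A]2/[A]1 = 0.353 / 0.187 = 1.8877
n = ln(1.0) / ln(1.8877) = 0.0
Nearest integer order:

0


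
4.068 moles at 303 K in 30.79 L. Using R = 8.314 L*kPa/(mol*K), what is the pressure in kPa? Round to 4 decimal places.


PV = nRT, solve for P = nRT / V.
nRT = 4.068 * 8.314 * 303 = 10247.8697
P = 10247.8697 / 30.79
P = 332.83110425 kPa, rounded to 4 dp:

332.8311 kPa


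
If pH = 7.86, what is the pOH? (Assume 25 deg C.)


At 25 deg C, pH + pOH = 14.
pOH = 14 - pH = 14 - 7.86
pOH = 6.14:

6.14


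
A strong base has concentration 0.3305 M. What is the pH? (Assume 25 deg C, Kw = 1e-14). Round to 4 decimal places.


A strong base dissociates completely, so [OH-] equals the given concentration.
pOH = -log10([OH-]) = -log10(0.3305) = 0.480829
pH = 14 - pOH = 14 - 0.480829
pH = 13.519171, rounded to 4 dp:

13.5192


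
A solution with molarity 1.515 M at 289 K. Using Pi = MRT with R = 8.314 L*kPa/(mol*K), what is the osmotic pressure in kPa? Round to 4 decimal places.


Osmotic pressure (van't Hoff): Pi = M*R*T.
RT = 8.314 * 289 = 2402.746
Pi = 1.515 * 2402.746
Pi = 3640.16019 kPa, rounded to 4 dp:

3640.1602 kPa


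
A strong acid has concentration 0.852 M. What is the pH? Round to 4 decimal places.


A strong acid dissociates completely, so [H+] equals the given concentration.
pH = -log10([H+]) = -log10(0.852)
pH = 0.06956041, rounded to 4 dp:

0.0696


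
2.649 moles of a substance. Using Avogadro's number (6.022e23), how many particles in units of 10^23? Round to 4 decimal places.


N = n * NA, then divide by 1e23 for the requested units.
N / 1e23 = n * 6.022
N / 1e23 = 2.649 * 6.022
N / 1e23 = 15.952278, rounded to 4 dp:

15.9523


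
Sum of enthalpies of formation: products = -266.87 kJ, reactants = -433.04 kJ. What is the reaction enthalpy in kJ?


dH_rxn = sum(dH_f products) - sum(dH_f reactants)
dH_rxn = -266.87 - (-433.04)
dH_rxn = 166.17 kJ:

166.17 kJ


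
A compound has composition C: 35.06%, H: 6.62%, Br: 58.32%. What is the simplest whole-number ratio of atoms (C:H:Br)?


Assume 100 g of compound, divide each mass% by atomic mass to get moles, then normalize by the smallest to get a raw atom ratio.
Moles per 100 g: C: 35.06/12.011 = 2.919, H: 6.62/1.008 = 6.5675, Br: 58.32/79.904 = 0.7299
Raw ratio (divide by min = 0.7299): C: 3.999, H: 8.998, Br: 1.0
Multiply by 1 to clear fractions: C: 3.999 ~= 4, H: 8.998 ~= 9, Br: 1.0 ~= 1
Reduce by GCD to get the simplest whole-number ratio:

4:9:1


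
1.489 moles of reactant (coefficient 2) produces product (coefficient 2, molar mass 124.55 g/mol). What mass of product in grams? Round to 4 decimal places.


Use the coefficient ratio to convert reactant moles to product moles, then multiply by the product's molar mass.
moles_P = moles_R * (coeff_P / coeff_R) = 1.489 * (2/2) = 1.489
mass_P = moles_P * M_P = 1.489 * 124.55
mass_P = 185.45495 g, rounded to 4 dp:

185.4550 g


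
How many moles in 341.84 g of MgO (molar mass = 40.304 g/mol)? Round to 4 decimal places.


n = mass / M
n = 341.84 / 40.304
n = 8.48154029 mol, rounded to 4 dp:

8.4815 mol


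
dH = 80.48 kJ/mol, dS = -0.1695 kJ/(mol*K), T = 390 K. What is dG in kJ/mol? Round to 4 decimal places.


Gibbs: dG = dH - T*dS (consistent units, dS already in kJ/(mol*K)).
T*dS = 390 * -0.1695 = -66.105
dG = 80.48 - (-66.105)
dG = 146.585 kJ/mol, rounded to 4 dp:

146.5850 kJ/mol


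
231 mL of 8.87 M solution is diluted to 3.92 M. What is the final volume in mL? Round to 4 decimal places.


Dilution: M1*V1 = M2*V2, solve for V2.
V2 = M1*V1 / M2
V2 = 8.87 * 231 / 3.92
V2 = 2048.97 / 3.92
V2 = 522.69642857 mL, rounded to 4 dp:

522.6964 mL


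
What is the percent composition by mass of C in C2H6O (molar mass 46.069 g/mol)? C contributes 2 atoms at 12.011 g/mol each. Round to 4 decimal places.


pct = 100 * (n_elem * M_elem) / M_total
mass_contribution = 2 * 12.011 = 24.022 g/mol
pct = 100 * 24.022 / 46.069
pct = 52.14352384 %, rounded to 4 dp:

52.1435 %


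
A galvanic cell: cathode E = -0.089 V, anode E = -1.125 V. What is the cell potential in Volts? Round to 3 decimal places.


Standard cell potential: E_cell = E_cathode - E_anode.
E_cell = -0.089 - (-1.125)
E_cell = 1.036 V, rounded to 3 dp:

1.036 V


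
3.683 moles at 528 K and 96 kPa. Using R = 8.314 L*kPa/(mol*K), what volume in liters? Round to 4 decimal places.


PV = nRT, solve for V = nRT / P.
nRT = 3.683 * 8.314 * 528 = 16167.6039
V = 16167.6039 / 96
V = 168.41254062 L, rounded to 4 dp:

168.4125 L


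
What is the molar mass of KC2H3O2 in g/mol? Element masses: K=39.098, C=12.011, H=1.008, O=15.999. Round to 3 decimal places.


M = sum(count * atomic_mass) over atoms.
M = 1*39.098 + 2*12.011 + 3*1.008 + 2*15.999
M = 39.098 + 24.022 + 3.024 + 31.998
M = 98.142 g/mol, rounded to 3 dp:

98.142 g/mol


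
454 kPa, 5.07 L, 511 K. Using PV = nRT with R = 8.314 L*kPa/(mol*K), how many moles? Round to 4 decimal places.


PV = nRT, solve for n = PV / (RT).
PV = 454 * 5.07 = 2301.78
RT = 8.314 * 511 = 4248.454
n = 2301.78 / 4248.454
n = 0.54179238 mol, rounded to 4 dp:

0.5418 mol


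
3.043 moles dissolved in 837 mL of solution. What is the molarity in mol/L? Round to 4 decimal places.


Convert volume to liters: V_L = V_mL / 1000.
V_L = 837 / 1000 = 0.837 L
M = n / V_L = 3.043 / 0.837
M = 3.63560335 mol/L, rounded to 4 dp:

3.6356 mol/L


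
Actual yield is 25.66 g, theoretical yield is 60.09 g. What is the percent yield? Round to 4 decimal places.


% yield = 100 * actual / theoretical
% yield = 100 * 25.66 / 60.09
% yield = 42.70261275 %, rounded to 4 dp:

42.7026 %


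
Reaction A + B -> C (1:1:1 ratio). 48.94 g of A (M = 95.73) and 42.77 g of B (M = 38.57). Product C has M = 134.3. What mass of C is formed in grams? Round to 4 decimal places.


Find moles of each reactant; the smaller value is the limiting reagent in a 1:1:1 reaction, so moles_C equals moles of the limiter.
n_A = mass_A / M_A = 48.94 / 95.73 = 0.511229 mol
n_B = mass_B / M_B = 42.77 / 38.57 = 1.108893 mol
Limiting reagent: A (smaller), n_limiting = 0.511229 mol
mass_C = n_limiting * M_C = 0.511229 * 134.3
mass_C = 68.6580547 g, rounded to 4 dp:

68.6581 g


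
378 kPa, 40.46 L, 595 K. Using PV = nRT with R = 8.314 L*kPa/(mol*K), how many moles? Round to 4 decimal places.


PV = nRT, solve for n = PV / (RT).
PV = 378 * 40.46 = 15293.88
RT = 8.314 * 595 = 4946.83
n = 15293.88 / 4946.83
n = 3.09165263 mol, rounded to 4 dp:

3.0917 mol


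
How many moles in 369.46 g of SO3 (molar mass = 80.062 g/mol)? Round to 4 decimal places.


n = mass / M
n = 369.46 / 80.062
n = 4.61467363 mol, rounded to 4 dp:

4.6147 mol


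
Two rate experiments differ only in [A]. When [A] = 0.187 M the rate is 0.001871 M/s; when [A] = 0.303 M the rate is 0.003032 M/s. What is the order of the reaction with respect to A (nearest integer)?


Rate is proportional to [A]^n, so rate2/rate1 = ([A]2/[A]1)^n. Take logs to solve for n.
rate2/rate1 = 0.003032 / 0.001871 = 1.6205
[A]2/[A]1 = 0.303 / 0.187 = 1.6203
n = ln(1.6205) / ln(1.6203) = 1.0
Nearest integer order:

1


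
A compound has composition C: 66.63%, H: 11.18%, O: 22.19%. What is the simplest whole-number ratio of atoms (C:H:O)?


Assume 100 g of compound, divide each mass% by atomic mass to get moles, then normalize by the smallest to get a raw atom ratio.
Moles per 100 g: C: 66.63/12.011 = 5.5474, H: 11.18/1.008 = 11.0913, O: 22.19/15.999 = 1.387
Raw ratio (divide by min = 1.387): C: 4.0, H: 7.997, O: 1.0
Multiply by 1 to clear fractions: C: 4.0 ~= 4, H: 7.997 ~= 8, O: 1.0 ~= 1
Reduce by GCD to get the simplest whole-number ratio:

4:8:1


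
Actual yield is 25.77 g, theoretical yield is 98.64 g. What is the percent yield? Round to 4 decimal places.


% yield = 100 * actual / theoretical
% yield = 100 * 25.77 / 98.64
% yield = 26.12530414 %, rounded to 4 dp:

26.1253 %


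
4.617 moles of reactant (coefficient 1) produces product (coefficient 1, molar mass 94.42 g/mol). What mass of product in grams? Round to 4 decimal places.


Use the coefficient ratio to convert reactant moles to product moles, then multiply by the product's molar mass.
moles_P = moles_R * (coeff_P / coeff_R) = 4.617 * (1/1) = 4.617
mass_P = moles_P * M_P = 4.617 * 94.42
mass_P = 435.93714 g, rounded to 4 dp:

435.9371 g


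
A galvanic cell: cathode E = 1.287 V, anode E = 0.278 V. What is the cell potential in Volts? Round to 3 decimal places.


Standard cell potential: E_cell = E_cathode - E_anode.
E_cell = 1.287 - (0.278)
E_cell = 1.009 V, rounded to 3 dp:

1.009 V


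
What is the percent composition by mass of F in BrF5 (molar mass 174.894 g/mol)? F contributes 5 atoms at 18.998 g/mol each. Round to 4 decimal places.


pct = 100 * (n_elem * M_elem) / M_total
mass_contribution = 5 * 18.998 = 94.99 g/mol
pct = 100 * 94.99 / 174.894
pct = 54.3128981 %, rounded to 4 dp:

54.3129 %


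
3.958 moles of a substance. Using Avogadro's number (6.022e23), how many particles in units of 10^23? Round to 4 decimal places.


N = n * NA, then divide by 1e23 for the requested units.
N / 1e23 = n * 6.022
N / 1e23 = 3.958 * 6.022
N / 1e23 = 23.835076, rounded to 4 dp:

23.8351


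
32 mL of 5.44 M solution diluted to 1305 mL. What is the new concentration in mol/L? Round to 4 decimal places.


Dilution: M1*V1 = M2*V2, solve for M2.
M2 = M1*V1 / V2
M2 = 5.44 * 32 / 1305
M2 = 174.08 / 1305
M2 = 0.13339464 mol/L, rounded to 4 dp:

0.1334 mol/L


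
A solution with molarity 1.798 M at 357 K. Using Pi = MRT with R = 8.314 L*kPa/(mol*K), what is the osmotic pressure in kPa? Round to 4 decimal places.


Osmotic pressure (van't Hoff): Pi = M*R*T.
RT = 8.314 * 357 = 2968.098
Pi = 1.798 * 2968.098
Pi = 5336.640204 kPa, rounded to 4 dp:

5336.6402 kPa


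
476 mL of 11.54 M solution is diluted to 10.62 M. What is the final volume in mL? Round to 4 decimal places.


Dilution: M1*V1 = M2*V2, solve for V2.
V2 = M1*V1 / M2
V2 = 11.54 * 476 / 10.62
V2 = 5493.04 / 10.62
V2 = 517.2354049 mL, rounded to 4 dp:

517.2354 mL


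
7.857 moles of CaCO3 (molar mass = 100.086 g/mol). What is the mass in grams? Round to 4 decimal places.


mass = n * M
mass = 7.857 * 100.086
mass = 786.375702 g, rounded to 4 dp:

786.3757 g


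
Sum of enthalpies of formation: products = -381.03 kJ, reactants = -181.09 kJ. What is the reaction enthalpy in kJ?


dH_rxn = sum(dH_f products) - sum(dH_f reactants)
dH_rxn = -381.03 - (-181.09)
dH_rxn = -199.94 kJ:

-199.94 kJ


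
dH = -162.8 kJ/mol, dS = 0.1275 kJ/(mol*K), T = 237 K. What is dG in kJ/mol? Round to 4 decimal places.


Gibbs: dG = dH - T*dS (consistent units, dS already in kJ/(mol*K)).
T*dS = 237 * 0.1275 = 30.2175
dG = -162.8 - (30.2175)
dG = -193.0175 kJ/mol, rounded to 4 dp:

-193.0175 kJ/mol


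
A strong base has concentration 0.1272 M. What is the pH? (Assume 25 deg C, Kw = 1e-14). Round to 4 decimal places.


A strong base dissociates completely, so [OH-] equals the given concentration.
pOH = -log10([OH-]) = -log10(0.1272) = 0.895513
pH = 14 - pOH = 14 - 0.895513
pH = 13.104487, rounded to 4 dp:

13.1045


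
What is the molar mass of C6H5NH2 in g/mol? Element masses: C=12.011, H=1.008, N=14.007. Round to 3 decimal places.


M = sum(count * atomic_mass) over atoms.
M = 6*12.011 + 7*1.008 + 1*14.007
M = 72.066 + 7.056 + 14.007
M = 93.129 g/mol, rounded to 3 dp:

93.129 g/mol


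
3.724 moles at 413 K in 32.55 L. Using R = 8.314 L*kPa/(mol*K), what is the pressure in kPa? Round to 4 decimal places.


PV = nRT, solve for P = nRT / V.
nRT = 3.724 * 8.314 * 413 = 12787.0318
P = 12787.0318 / 32.55
P = 392.84275883 kPa, rounded to 4 dp:

392.8428 kPa


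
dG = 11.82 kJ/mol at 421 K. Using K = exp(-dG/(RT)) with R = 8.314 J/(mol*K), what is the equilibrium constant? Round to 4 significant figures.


dG is in kJ/mol; multiply by 1000 to match R in J/(mol*K).
RT = 8.314 * 421 = 3500.194 J/mol
exponent = -dG*1000 / (RT) = -(11.82*1000) / 3500.194 = -3.37695568
K = exp(-3.37695568)
K = 0.034151264, rounded to 4 significant figures:

0.03415


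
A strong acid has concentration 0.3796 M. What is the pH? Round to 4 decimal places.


A strong acid dissociates completely, so [H+] equals the given concentration.
pH = -log10([H+]) = -log10(0.3796)
pH = 0.4206738, rounded to 4 dp:

0.4207


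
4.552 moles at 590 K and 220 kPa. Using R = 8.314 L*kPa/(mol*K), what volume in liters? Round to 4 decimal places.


PV = nRT, solve for V = nRT / P.
nRT = 4.552 * 8.314 * 590 = 22328.7435
V = 22328.7435 / 220
V = 101.49428864 L, rounded to 4 dp:

101.4943 L


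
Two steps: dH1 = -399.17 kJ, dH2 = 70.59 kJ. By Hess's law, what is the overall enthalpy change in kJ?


Hess's law: enthalpy is a state function, so add the step enthalpies.
dH_total = dH1 + dH2 = -399.17 + (70.59)
dH_total = -328.58 kJ:

-328.58 kJ


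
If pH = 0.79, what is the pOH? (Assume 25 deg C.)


At 25 deg C, pH + pOH = 14.
pOH = 14 - pH = 14 - 0.79
pOH = 13.21:

13.21


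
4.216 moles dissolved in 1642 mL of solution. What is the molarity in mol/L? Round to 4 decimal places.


Convert volume to liters: V_L = V_mL / 1000.
V_L = 1642 / 1000 = 1.642 L
M = n / V_L = 4.216 / 1.642
M = 2.56760049 mol/L, rounded to 4 dp:

2.5676 mol/L


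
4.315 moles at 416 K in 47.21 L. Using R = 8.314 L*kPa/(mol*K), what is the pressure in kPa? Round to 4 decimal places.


PV = nRT, solve for P = nRT / V.
nRT = 4.315 * 8.314 * 416 = 14923.9626
P = 14923.9626 / 47.21
P = 316.11867401 kPa, rounded to 4 dp:

316.1187 kPa


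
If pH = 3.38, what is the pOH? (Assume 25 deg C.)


At 25 deg C, pH + pOH = 14.
pOH = 14 - pH = 14 - 3.38
pOH = 10.62:

10.62


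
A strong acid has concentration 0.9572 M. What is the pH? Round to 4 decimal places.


A strong acid dissociates completely, so [H+] equals the given concentration.
pH = -log10([H+]) = -log10(0.9572)
pH = 0.01899731, rounded to 4 dp:

0.0190


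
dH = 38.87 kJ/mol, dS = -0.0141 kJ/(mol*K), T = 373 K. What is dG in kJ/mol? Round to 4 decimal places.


Gibbs: dG = dH - T*dS (consistent units, dS already in kJ/(mol*K)).
T*dS = 373 * -0.0141 = -5.2593
dG = 38.87 - (-5.2593)
dG = 44.1293 kJ/mol, rounded to 4 dp:

44.1293 kJ/mol


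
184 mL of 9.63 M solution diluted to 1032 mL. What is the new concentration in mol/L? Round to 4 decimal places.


Dilution: M1*V1 = M2*V2, solve for M2.
M2 = M1*V1 / V2
M2 = 9.63 * 184 / 1032
M2 = 1771.92 / 1032
M2 = 1.71697674 mol/L, rounded to 4 dp:

1.7170 mol/L


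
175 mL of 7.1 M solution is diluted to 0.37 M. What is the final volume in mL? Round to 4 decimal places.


Dilution: M1*V1 = M2*V2, solve for V2.
V2 = M1*V1 / M2
V2 = 7.1 * 175 / 0.37
V2 = 1242.5 / 0.37
V2 = 3358.10810811 mL, rounded to 4 dp:

3358.1081 mL


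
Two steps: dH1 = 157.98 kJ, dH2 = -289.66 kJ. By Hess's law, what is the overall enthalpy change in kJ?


Hess's law: enthalpy is a state function, so add the step enthalpies.
dH_total = dH1 + dH2 = 157.98 + (-289.66)
dH_total = -131.68 kJ:

-131.68 kJ


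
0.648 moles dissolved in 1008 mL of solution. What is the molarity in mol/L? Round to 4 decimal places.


Convert volume to liters: V_L = V_mL / 1000.
V_L = 1008 / 1000 = 1.008 L
M = n / V_L = 0.648 / 1.008
M = 0.64285714 mol/L, rounded to 4 dp:

0.6429 mol/L


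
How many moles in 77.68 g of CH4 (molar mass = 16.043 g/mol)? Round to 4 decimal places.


n = mass / M
n = 77.68 / 16.043
n = 4.84198716 mol, rounded to 4 dp:

4.8420 mol


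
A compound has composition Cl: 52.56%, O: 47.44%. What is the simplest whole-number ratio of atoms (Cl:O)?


Assume 100 g of compound, divide each mass% by atomic mass to get moles, then normalize by the smallest to get a raw atom ratio.
Moles per 100 g: Cl: 52.56/35.453 = 1.4825, O: 47.44/15.999 = 2.9652
Raw ratio (divide by min = 1.4825): Cl: 1.0, O: 2.0
Multiply by 1 to clear fractions: Cl: 1.0 ~= 1, O: 2.0 ~= 2
Reduce by GCD to get the simplest whole-number ratio:

1:2


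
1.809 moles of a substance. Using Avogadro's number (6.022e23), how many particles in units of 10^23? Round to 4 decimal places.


N = n * NA, then divide by 1e23 for the requested units.
N / 1e23 = n * 6.022
N / 1e23 = 1.809 * 6.022
N / 1e23 = 10.893798, rounded to 4 dp:

10.8938


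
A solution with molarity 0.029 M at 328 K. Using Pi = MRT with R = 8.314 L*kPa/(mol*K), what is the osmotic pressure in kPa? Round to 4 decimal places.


Osmotic pressure (van't Hoff): Pi = M*R*T.
RT = 8.314 * 328 = 2726.992
Pi = 0.029 * 2726.992
Pi = 79.082768 kPa, rounded to 4 dp:

79.0828 kPa


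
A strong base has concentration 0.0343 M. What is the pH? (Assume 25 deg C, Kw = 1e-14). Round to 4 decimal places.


A strong base dissociates completely, so [OH-] equals the given concentration.
pOH = -log10([OH-]) = -log10(0.0343) = 1.464706
pH = 14 - pOH = 14 - 1.464706
pH = 12.535294, rounded to 4 dp:

12.5353


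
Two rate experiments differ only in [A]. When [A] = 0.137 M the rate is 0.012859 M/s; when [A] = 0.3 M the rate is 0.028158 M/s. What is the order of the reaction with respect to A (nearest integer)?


Rate is proportional to [A]^n, so rate2/rate1 = ([A]2/[A]1)^n. Take logs to solve for n.
rate2/rate1 = 0.028158 / 0.012859 = 2.1898
[A]2/[A]1 = 0.3 / 0.137 = 2.1898
n = ln(2.1898) / ln(2.1898) = 1.0
Nearest integer order:

1


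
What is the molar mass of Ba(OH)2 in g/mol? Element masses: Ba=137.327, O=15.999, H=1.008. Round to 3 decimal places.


M = sum(count * atomic_mass) over atoms.
M = 1*137.327 + 2*15.999 + 2*1.008
M = 137.327 + 31.998 + 2.016
M = 171.341 g/mol, rounded to 3 dp:

171.341 g/mol


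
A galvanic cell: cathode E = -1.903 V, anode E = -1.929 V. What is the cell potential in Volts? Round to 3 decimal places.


Standard cell potential: E_cell = E_cathode - E_anode.
E_cell = -1.903 - (-1.929)
E_cell = 0.026 V, rounded to 3 dp:

0.026 V


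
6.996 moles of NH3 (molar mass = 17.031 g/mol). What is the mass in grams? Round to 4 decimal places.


mass = n * M
mass = 6.996 * 17.031
mass = 119.148876 g, rounded to 4 dp:

119.1489 g


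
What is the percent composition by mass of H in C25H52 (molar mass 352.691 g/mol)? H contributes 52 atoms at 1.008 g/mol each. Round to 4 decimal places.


pct = 100 * (n_elem * M_elem) / M_total
mass_contribution = 52 * 1.008 = 52.416 g/mol
pct = 100 * 52.416 / 352.691
pct = 14.86173449 %, rounded to 4 dp:

14.8617 %


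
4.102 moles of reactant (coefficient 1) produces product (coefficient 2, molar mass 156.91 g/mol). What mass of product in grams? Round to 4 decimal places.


Use the coefficient ratio to convert reactant moles to product moles, then multiply by the product's molar mass.
moles_P = moles_R * (coeff_P / coeff_R) = 4.102 * (2/1) = 8.204
mass_P = moles_P * M_P = 8.204 * 156.91
mass_P = 1287.28964 g, rounded to 4 dp:

1287.2896 g


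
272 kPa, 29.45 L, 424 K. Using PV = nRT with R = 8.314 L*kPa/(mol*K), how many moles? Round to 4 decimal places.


PV = nRT, solve for n = PV / (RT).
PV = 272 * 29.45 = 8010.4
RT = 8.314 * 424 = 3525.136
n = 8010.4 / 3525.136
n = 2.27236623 mol, rounded to 4 dp:

2.2724 mol


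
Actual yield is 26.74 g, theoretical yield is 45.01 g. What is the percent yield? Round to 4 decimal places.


% yield = 100 * actual / theoretical
% yield = 100 * 26.74 / 45.01
% yield = 59.40902022 %, rounded to 4 dp:

59.4090 %


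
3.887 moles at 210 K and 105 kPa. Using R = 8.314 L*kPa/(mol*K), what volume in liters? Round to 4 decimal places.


PV = nRT, solve for V = nRT / P.
nRT = 3.887 * 8.314 * 210 = 6786.4688
V = 6786.4688 / 105
V = 64.63303619 L, rounded to 4 dp:

64.6330 L


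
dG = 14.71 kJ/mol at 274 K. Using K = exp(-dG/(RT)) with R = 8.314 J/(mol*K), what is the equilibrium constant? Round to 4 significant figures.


dG is in kJ/mol; multiply by 1000 to match R in J/(mol*K).
RT = 8.314 * 274 = 2278.036 J/mol
exponent = -dG*1000 / (RT) = -(14.71*1000) / 2278.036 = -6.45731674
K = exp(-6.45731674)
K = 0.0015690001, rounded to 4 significant figures:

0.001569


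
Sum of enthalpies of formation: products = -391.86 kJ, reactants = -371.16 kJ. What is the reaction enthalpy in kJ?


dH_rxn = sum(dH_f products) - sum(dH_f reactants)
dH_rxn = -391.86 - (-371.16)
dH_rxn = -20.7 kJ:

-20.70 kJ


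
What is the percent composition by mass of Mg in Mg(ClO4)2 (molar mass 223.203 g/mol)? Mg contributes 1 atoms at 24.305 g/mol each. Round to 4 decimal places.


pct = 100 * (n_elem * M_elem) / M_total
mass_contribution = 1 * 24.305 = 24.305 g/mol
pct = 100 * 24.305 / 223.203
pct = 10.88919056 %, rounded to 4 dp:

10.8892 %


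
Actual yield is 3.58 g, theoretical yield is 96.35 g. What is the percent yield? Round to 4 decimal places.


% yield = 100 * actual / theoretical
% yield = 100 * 3.58 / 96.35
% yield = 3.71562013 %, rounded to 4 dp:

3.7156 %


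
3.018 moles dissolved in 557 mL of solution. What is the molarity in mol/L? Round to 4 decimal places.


Convert volume to liters: V_L = V_mL / 1000.
V_L = 557 / 1000 = 0.557 L
M = n / V_L = 3.018 / 0.557
M = 5.41831239 mol/L, rounded to 4 dp:

5.4183 mol/L


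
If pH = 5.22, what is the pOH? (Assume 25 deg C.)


At 25 deg C, pH + pOH = 14.
pOH = 14 - pH = 14 - 5.22
pOH = 8.78:

8.78


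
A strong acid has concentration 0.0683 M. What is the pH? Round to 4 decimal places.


A strong acid dissociates completely, so [H+] equals the given concentration.
pH = -log10([H+]) = -log10(0.0683)
pH = 1.1655793, rounded to 4 dp:

1.1656


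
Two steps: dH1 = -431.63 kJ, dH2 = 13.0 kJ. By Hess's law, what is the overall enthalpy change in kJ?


Hess's law: enthalpy is a state function, so add the step enthalpies.
dH_total = dH1 + dH2 = -431.63 + (13.0)
dH_total = -418.63 kJ:

-418.63 kJ


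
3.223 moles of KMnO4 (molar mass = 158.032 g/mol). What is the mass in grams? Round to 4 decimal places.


mass = n * M
mass = 3.223 * 158.032
mass = 509.337136 g, rounded to 4 dp:

509.3371 g


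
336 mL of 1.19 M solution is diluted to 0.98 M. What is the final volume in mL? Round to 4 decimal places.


Dilution: M1*V1 = M2*V2, solve for V2.
V2 = M1*V1 / M2
V2 = 1.19 * 336 / 0.98
V2 = 399.84 / 0.98
V2 = 408.0 mL, rounded to 4 dp:

408.0000 mL


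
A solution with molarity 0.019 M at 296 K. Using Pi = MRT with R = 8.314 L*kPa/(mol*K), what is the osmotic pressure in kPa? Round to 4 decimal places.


Osmotic pressure (van't Hoff): Pi = M*R*T.
RT = 8.314 * 296 = 2460.944
Pi = 0.019 * 2460.944
Pi = 46.757936 kPa, rounded to 4 dp:

46.7579 kPa


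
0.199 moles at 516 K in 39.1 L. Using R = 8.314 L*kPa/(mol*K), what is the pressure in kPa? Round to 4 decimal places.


PV = nRT, solve for P = nRT / V.
nRT = 0.199 * 8.314 * 516 = 853.7148
P = 853.7148 / 39.1
P = 21.83413811 kPa, rounded to 4 dp:

21.8341 kPa


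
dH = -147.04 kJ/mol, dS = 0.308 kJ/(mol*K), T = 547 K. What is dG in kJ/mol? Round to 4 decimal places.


Gibbs: dG = dH - T*dS (consistent units, dS already in kJ/(mol*K)).
T*dS = 547 * 0.308 = 168.476
dG = -147.04 - (168.476)
dG = -315.516 kJ/mol, rounded to 4 dp:

-315.5160 kJ/mol


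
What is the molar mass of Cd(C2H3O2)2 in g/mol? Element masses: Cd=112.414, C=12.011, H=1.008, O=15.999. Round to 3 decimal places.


M = sum(count * atomic_mass) over atoms.
M = 1*112.414 + 4*12.011 + 6*1.008 + 4*15.999
M = 112.414 + 48.044 + 6.048 + 63.996
M = 230.502 g/mol, rounded to 3 dp:

230.502 g/mol


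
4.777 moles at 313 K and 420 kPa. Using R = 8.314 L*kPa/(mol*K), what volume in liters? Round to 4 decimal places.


PV = nRT, solve for V = nRT / P.
nRT = 4.777 * 8.314 * 313 = 12431.1011
V = 12431.1011 / 420
V = 29.59785976 L, rounded to 4 dp:

29.5979 L


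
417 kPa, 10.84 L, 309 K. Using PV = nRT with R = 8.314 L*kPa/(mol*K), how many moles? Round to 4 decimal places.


PV = nRT, solve for n = PV / (RT).
PV = 417 * 10.84 = 4520.28
RT = 8.314 * 309 = 2569.026
n = 4520.28 / 2569.026
n = 1.75953065 mol, rounded to 4 dp:

1.7595 mol


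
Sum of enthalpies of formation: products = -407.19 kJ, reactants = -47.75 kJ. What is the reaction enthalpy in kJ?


dH_rxn = sum(dH_f products) - sum(dH_f reactants)
dH_rxn = -407.19 - (-47.75)
dH_rxn = -359.44 kJ:

-359.44 kJ


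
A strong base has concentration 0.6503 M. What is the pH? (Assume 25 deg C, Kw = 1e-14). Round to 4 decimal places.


A strong base dissociates completely, so [OH-] equals the given concentration.
pOH = -log10([OH-]) = -log10(0.6503) = 0.186886
pH = 14 - pOH = 14 - 0.186886
pH = 13.813114, rounded to 4 dp:

13.8131


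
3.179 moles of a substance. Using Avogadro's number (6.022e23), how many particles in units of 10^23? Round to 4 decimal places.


N = n * NA, then divide by 1e23 for the requested units.
N / 1e23 = n * 6.022
N / 1e23 = 3.179 * 6.022
N / 1e23 = 19.143938, rounded to 4 dp:

19.1439


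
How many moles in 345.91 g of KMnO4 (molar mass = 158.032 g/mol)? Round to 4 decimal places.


n = mass / M
n = 345.91 / 158.032
n = 2.18886048 mol, rounded to 4 dp:

2.1889 mol


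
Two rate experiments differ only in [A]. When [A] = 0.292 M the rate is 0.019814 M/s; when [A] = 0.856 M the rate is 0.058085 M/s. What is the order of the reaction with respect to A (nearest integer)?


Rate is proportional to [A]^n, so rate2/rate1 = ([A]2/[A]1)^n. Take logs to solve for n.
rate2/rate1 = 0.058085 / 0.019814 = 2.9315
[A]2/[A]1 = 0.856 / 0.292 = 2.9315
n = ln(2.9315) / ln(2.9315) = 1.0
Nearest integer order:

1


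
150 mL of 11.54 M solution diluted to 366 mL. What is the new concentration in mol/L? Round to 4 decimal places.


Dilution: M1*V1 = M2*V2, solve for M2.
M2 = M1*V1 / V2
M2 = 11.54 * 150 / 366
M2 = 1731.0 / 366
M2 = 4.7295082 mol/L, rounded to 4 dp:

4.7295 mol/L


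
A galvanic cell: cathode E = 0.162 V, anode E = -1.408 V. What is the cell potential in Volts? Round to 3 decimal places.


Standard cell potential: E_cell = E_cathode - E_anode.
E_cell = 0.162 - (-1.408)
E_cell = 1.57 V, rounded to 3 dp:

1.570 V


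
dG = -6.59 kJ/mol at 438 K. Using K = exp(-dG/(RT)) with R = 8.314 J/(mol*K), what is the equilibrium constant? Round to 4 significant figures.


dG is in kJ/mol; multiply by 1000 to match R in J/(mol*K).
RT = 8.314 * 438 = 3641.532 J/mol
exponent = -dG*1000 / (RT) = -(-6.59*1000) / 3641.532 = 1.8096779
K = exp(1.8096779)
K = 6.1084796, rounded to 4 significant figures:

6.108


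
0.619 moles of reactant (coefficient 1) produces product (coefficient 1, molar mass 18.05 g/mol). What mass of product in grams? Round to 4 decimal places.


Use the coefficient ratio to convert reactant moles to product moles, then multiply by the product's molar mass.
moles_P = moles_R * (coeff_P / coeff_R) = 0.619 * (1/1) = 0.619
mass_P = moles_P * M_P = 0.619 * 18.05
mass_P = 11.17295 g, rounded to 4 dp:

11.1730 g


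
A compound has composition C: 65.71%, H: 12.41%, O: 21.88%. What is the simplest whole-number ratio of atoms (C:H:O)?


Assume 100 g of compound, divide each mass% by atomic mass to get moles, then normalize by the smallest to get a raw atom ratio.
Moles per 100 g: C: 65.71/12.011 = 5.4708, H: 12.41/1.008 = 12.3115, O: 21.88/15.999 = 1.3676
Raw ratio (divide by min = 1.3676): C: 4.0, H: 9.002, O: 1.0
Multiply by 1 to clear fractions: C: 4.0 ~= 4, H: 9.002 ~= 9, O: 1.0 ~= 1
Reduce by GCD to get the simplest whole-number ratio:

4:9:1


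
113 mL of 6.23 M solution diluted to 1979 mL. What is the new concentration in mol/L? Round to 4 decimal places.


Dilution: M1*V1 = M2*V2, solve for M2.
M2 = M1*V1 / V2
M2 = 6.23 * 113 / 1979
M2 = 703.99 / 1979
M2 = 0.35573017 mol/L, rounded to 4 dp:

0.3557 mol/L


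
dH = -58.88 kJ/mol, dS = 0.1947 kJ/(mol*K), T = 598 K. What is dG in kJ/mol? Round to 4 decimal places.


Gibbs: dG = dH - T*dS (consistent units, dS already in kJ/(mol*K)).
T*dS = 598 * 0.1947 = 116.4306
dG = -58.88 - (116.4306)
dG = -175.3106 kJ/mol, rounded to 4 dp:

-175.3106 kJ/mol


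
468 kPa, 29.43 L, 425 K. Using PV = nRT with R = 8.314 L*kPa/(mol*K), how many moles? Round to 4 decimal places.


PV = nRT, solve for n = PV / (RT).
PV = 468 * 29.43 = 13773.24
RT = 8.314 * 425 = 3533.45
n = 13773.24 / 3533.45
n = 3.89795809 mol, rounded to 4 dp:

3.8980 mol


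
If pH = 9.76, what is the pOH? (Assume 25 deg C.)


At 25 deg C, pH + pOH = 14.
pOH = 14 - pH = 14 - 9.76
pOH = 4.24:

4.24


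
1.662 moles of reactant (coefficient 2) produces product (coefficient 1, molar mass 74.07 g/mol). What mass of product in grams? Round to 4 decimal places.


Use the coefficient ratio to convert reactant moles to product moles, then multiply by the product's molar mass.
moles_P = moles_R * (coeff_P / coeff_R) = 1.662 * (1/2) = 0.831
mass_P = moles_P * M_P = 0.831 * 74.07
mass_P = 61.55217 g, rounded to 4 dp:

61.5522 g


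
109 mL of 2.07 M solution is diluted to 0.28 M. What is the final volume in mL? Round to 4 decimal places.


Dilution: M1*V1 = M2*V2, solve for V2.
V2 = M1*V1 / M2
V2 = 2.07 * 109 / 0.28
V2 = 225.63 / 0.28
V2 = 805.82142857 mL, rounded to 4 dp:

805.8214 mL


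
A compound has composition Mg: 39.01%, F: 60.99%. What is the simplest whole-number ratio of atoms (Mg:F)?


Assume 100 g of compound, divide each mass% by atomic mass to get moles, then normalize by the smallest to get a raw atom ratio.
Moles per 100 g: Mg: 39.01/24.305 = 1.605, F: 60.99/18.998 = 3.2103
Raw ratio (divide by min = 1.605): Mg: 1.0, F: 2.0
Multiply by 1 to clear fractions: Mg: 1.0 ~= 1, F: 2.0 ~= 2
Reduce by GCD to get the simplest whole-number ratio:

1:2


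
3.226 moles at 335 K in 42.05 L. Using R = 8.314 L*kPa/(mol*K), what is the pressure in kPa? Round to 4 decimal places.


PV = nRT, solve for P = nRT / V.
nRT = 3.226 * 8.314 * 335 = 8985.0229
P = 8985.0229 / 42.05
P = 213.67474197 kPa, rounded to 4 dp:

213.6747 kPa


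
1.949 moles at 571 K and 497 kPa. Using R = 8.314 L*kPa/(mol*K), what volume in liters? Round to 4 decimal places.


PV = nRT, solve for V = nRT / P.
nRT = 1.949 * 8.314 * 571 = 9252.476
V = 9252.476 / 497
V = 18.61665191 L, rounded to 4 dp:

18.6167 L


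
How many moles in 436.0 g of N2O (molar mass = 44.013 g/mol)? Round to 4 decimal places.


n = mass / M
n = 436.0 / 44.013
n = 9.90616409 mol, rounded to 4 dp:

9.9062 mol


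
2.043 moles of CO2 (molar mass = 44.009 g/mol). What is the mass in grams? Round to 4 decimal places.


mass = n * M
mass = 2.043 * 44.009
mass = 89.910387 g, rounded to 4 dp:

89.9104 g


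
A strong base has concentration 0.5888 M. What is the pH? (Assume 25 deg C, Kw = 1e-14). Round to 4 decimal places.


A strong base dissociates completely, so [OH-] equals the given concentration.
pOH = -log10([OH-]) = -log10(0.5888) = 0.230032
pH = 14 - pOH = 14 - 0.230032
pH = 13.769968, rounded to 4 dp:

13.7700


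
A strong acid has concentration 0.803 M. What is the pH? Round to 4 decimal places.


A strong acid dissociates completely, so [H+] equals the given concentration.
pH = -log10([H+]) = -log10(0.803)
pH = 0.09528445, rounded to 4 dp:

0.0953


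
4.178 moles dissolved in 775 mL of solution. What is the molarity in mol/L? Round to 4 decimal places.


Convert volume to liters: V_L = V_mL / 1000.
V_L = 775 / 1000 = 0.775 L
M = n / V_L = 4.178 / 0.775
M = 5.39096774 mol/L, rounded to 4 dp:

5.3910 mol/L


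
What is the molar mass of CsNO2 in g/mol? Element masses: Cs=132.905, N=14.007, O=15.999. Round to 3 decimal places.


M = sum(count * atomic_mass) over atoms.
M = 1*132.905 + 1*14.007 + 2*15.999
M = 132.905 + 14.007 + 31.998
M = 178.91 g/mol, rounded to 3 dp:

178.910 g/mol


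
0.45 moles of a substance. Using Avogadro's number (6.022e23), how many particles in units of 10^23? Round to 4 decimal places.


N = n * NA, then divide by 1e23 for the requested units.
N / 1e23 = n * 6.022
N / 1e23 = 0.45 * 6.022
N / 1e23 = 2.7099, rounded to 4 dp:

2.7099


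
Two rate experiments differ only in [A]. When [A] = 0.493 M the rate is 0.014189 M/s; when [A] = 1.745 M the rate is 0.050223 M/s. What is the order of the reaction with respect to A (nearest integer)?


Rate is proportional to [A]^n, so rate2/rate1 = ([A]2/[A]1)^n. Take logs to solve for n.
rate2/rate1 = 0.050223 / 0.014189 = 3.5396
[A]2/[A]1 = 1.745 / 0.493 = 3.5396
n = ln(3.5396) / ln(3.5396) = 1.0
Nearest integer order:

1


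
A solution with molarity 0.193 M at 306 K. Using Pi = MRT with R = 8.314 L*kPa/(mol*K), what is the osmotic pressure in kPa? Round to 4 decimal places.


Osmotic pressure (van't Hoff): Pi = M*R*T.
RT = 8.314 * 306 = 2544.084
Pi = 0.193 * 2544.084
Pi = 491.008212 kPa, rounded to 4 dp:

491.0082 kPa


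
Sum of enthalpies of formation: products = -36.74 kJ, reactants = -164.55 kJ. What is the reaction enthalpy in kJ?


dH_rxn = sum(dH_f products) - sum(dH_f reactants)
dH_rxn = -36.74 - (-164.55)
dH_rxn = 127.81 kJ:

127.81 kJ


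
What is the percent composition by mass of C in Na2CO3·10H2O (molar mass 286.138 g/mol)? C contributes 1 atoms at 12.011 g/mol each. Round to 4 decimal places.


pct = 100 * (n_elem * M_elem) / M_total
mass_contribution = 1 * 12.011 = 12.011 g/mol
pct = 100 * 12.011 / 286.138
pct = 4.19762492 %, rounded to 4 dp:

4.1976 %


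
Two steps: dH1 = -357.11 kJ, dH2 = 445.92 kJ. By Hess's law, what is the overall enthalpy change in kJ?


Hess's law: enthalpy is a state function, so add the step enthalpies.
dH_total = dH1 + dH2 = -357.11 + (445.92)
dH_total = 88.81 kJ:

88.81 kJ


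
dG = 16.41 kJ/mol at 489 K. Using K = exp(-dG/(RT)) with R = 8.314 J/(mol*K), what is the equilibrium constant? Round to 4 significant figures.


dG is in kJ/mol; multiply by 1000 to match R in J/(mol*K).
RT = 8.314 * 489 = 4065.546 J/mol
exponent = -dG*1000 / (RT) = -(16.41*1000) / 4065.546 = -4.03635822
K = exp(-4.03635822)
K = 0.017661675, rounded to 4 significant figures:

0.01766


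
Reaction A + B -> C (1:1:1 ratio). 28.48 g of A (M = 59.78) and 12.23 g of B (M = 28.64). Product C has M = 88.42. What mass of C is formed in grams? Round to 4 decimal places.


Find moles of each reactant; the smaller value is the limiting reagent in a 1:1:1 reaction, so moles_C equals moles of the limiter.
n_A = mass_A / M_A = 28.48 / 59.78 = 0.476414 mol
n_B = mass_B / M_B = 12.23 / 28.64 = 0.427025 mol
Limiting reagent: B (smaller), n_limiting = 0.427025 mol
mass_C = n_limiting * M_C = 0.427025 * 88.42
mass_C = 37.7575505 g, rounded to 4 dp:

37.7576 g


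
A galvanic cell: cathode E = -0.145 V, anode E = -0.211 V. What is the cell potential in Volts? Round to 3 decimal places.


Standard cell potential: E_cell = E_cathode - E_anode.
E_cell = -0.145 - (-0.211)
E_cell = 0.066 V, rounded to 3 dp:

0.066 V


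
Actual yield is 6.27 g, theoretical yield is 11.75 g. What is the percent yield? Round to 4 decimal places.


% yield = 100 * actual / theoretical
% yield = 100 * 6.27 / 11.75
% yield = 53.36170213 %, rounded to 4 dp:

53.3617 %


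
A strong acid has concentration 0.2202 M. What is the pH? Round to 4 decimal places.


A strong acid dissociates completely, so [H+] equals the given concentration.
pH = -log10([H+]) = -log10(0.2202)
pH = 0.65718269, rounded to 4 dp:

0.6572


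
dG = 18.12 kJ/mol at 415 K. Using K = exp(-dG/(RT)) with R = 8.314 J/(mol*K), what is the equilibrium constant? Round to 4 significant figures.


dG is in kJ/mol; multiply by 1000 to match R in J/(mol*K).
RT = 8.314 * 415 = 3450.31 J/mol
exponent = -dG*1000 / (RT) = -(18.12*1000) / 3450.31 = -5.25170202
K = exp(-5.25170202)
K = 0.0052385946, rounded to 4 significant figures:

0.005239


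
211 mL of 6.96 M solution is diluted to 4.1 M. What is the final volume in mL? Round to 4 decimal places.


Dilution: M1*V1 = M2*V2, solve for V2.
V2 = M1*V1 / M2
V2 = 6.96 * 211 / 4.1
V2 = 1468.56 / 4.1
V2 = 358.18536585 mL, rounded to 4 dp:

358.1854 mL


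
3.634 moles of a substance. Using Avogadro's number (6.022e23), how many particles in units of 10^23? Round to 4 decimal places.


N = n * NA, then divide by 1e23 for the requested units.
N / 1e23 = n * 6.022
N / 1e23 = 3.634 * 6.022
N / 1e23 = 21.883948, rounded to 4 dp:

21.8839


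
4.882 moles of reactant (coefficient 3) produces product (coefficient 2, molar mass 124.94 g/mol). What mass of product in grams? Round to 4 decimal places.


Use the coefficient ratio to convert reactant moles to product moles, then multiply by the product's molar mass.
moles_P = moles_R * (coeff_P / coeff_R) = 4.882 * (2/3) = 3.254667
mass_P = moles_P * M_P = 3.254667 * 124.94
mass_P = 406.63809498 g, rounded to 4 dp:

406.6381 g


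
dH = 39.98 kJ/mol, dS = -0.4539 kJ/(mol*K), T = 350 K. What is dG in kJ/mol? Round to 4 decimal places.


Gibbs: dG = dH - T*dS (consistent units, dS already in kJ/(mol*K)).
T*dS = 350 * -0.4539 = -158.865
dG = 39.98 - (-158.865)
dG = 198.845 kJ/mol, rounded to 4 dp:

198.8450 kJ/mol


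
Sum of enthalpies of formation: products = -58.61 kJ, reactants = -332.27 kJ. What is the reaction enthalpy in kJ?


dH_rxn = sum(dH_f products) - sum(dH_f reactants)
dH_rxn = -58.61 - (-332.27)
dH_rxn = 273.66 kJ:

273.66 kJ


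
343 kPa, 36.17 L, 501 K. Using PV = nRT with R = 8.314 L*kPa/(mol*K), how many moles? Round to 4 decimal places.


PV = nRT, solve for n = PV / (RT).
PV = 343 * 36.17 = 12406.31
RT = 8.314 * 501 = 4165.314
n = 12406.31 / 4165.314
n = 2.97848133 mol, rounded to 4 dp:

2.9785 mol


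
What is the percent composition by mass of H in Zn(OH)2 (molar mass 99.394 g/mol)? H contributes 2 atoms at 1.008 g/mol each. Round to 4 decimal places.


pct = 100 * (n_elem * M_elem) / M_total
mass_contribution = 2 * 1.008 = 2.016 g/mol
pct = 100 * 2.016 / 99.394
pct = 2.02829145 %, rounded to 4 dp:

2.0283 %


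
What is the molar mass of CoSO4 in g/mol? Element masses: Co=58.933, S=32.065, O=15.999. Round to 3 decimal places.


M = sum(count * atomic_mass) over atoms.
M = 1*58.933 + 1*32.065 + 4*15.999
M = 58.933 + 32.065 + 63.996
M = 154.994 g/mol, rounded to 3 dp:

154.994 g/mol


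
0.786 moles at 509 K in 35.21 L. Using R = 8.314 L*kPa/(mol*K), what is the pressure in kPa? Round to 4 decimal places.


PV = nRT, solve for P = nRT / V.
nRT = 0.786 * 8.314 * 509 = 3326.2152
P = 3326.2152 / 35.21
P = 94.46791252 kPa, rounded to 4 dp:

94.4679 kPa


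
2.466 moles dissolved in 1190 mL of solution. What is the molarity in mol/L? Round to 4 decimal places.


Convert volume to liters: V_L = V_mL / 1000.
V_L = 1190 / 1000 = 1.19 L
M = n / V_L = 2.466 / 1.19
M = 2.07226891 mol/L, rounded to 4 dp:

2.0723 mol/L
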